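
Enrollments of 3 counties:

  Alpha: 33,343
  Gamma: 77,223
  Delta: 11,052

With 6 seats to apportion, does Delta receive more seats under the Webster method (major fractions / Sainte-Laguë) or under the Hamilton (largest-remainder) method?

Webster

Webster: Alpha 2, Gamma 3, Delta 1.
Hamilton: Alpha 2, Gamma 4, Delta 0.
Delta gets 1 under Webster and 0 under Hamilton.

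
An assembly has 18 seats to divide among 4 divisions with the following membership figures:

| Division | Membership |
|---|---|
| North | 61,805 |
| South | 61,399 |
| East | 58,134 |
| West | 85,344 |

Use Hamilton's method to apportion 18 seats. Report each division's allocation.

Total 266682; standard divisor 266682/18 ≈ 14815.667.
Standard quotas: North 4.1716, South 4.1442, East 3.9238, West 5.7604.
Lower quotas: North 4, South 4, East 3, West 5 (sum 16, leaving 2 seats).
Remainders in descending order: East 0.9238, West 0.7604, North 0.1716, South 0.1442.
Largest remainders: East, West receive the extra seats.

North=4; South=4; East=4; West=6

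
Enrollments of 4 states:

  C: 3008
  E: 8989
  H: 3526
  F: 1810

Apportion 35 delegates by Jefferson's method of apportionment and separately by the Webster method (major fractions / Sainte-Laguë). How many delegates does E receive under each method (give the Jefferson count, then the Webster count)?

19 and 18

Jefferson: C 6, E 19, H 7, F 3.
Webster: C 6, E 18, H 7, F 4.
E gets 19 under Jefferson and 18 under Webster.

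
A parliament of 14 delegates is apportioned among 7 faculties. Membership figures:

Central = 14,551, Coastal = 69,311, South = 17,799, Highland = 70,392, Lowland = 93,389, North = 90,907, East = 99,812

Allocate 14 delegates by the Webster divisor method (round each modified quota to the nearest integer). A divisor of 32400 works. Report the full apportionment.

Central=0, Coastal=2, South=1, Highland=2, Lowland=3, North=3, East=3

With modified divisor 32400: modified quotas Central 0.449, Coastal 2.139, South 0.549, Highland 2.173, Lowland 2.882, North 2.806, East 3.081.
Rounding to the nearest integer: Central 0, Coastal 2, South 1, Highland 2, Lowland 3, North 3, East 3 (total 14).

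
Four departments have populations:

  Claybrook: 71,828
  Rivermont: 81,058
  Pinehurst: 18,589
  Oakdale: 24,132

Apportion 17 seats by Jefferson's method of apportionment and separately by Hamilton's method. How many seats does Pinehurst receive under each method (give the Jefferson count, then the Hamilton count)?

1 and 2

Jefferson: Claybrook 7, Rivermont 7, Pinehurst 1, Oakdale 2.
Hamilton: Claybrook 6, Rivermont 7, Pinehurst 2, Oakdale 2.
Pinehurst gets 1 under Jefferson and 2 under Hamilton.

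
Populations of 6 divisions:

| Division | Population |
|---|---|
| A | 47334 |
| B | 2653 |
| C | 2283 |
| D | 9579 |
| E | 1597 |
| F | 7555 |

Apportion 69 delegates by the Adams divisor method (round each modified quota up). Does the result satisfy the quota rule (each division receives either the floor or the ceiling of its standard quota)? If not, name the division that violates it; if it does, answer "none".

A

Standard quotas: A 46.000, B 2.578, C 2.219, D 9.309, E 1.552, F 7.342.
Adams allocation: A 44, B 3, C 3, D 9, E 2, F 8.
A has quota 46.000 (lower 46, upper 46) but receives 44 — outside the quota interval.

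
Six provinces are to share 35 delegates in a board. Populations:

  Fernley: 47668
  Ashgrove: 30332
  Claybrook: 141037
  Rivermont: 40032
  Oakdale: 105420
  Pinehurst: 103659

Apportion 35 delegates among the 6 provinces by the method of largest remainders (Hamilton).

Total 468148; standard divisor 468148/35 ≈ 13375.657.
Standard quotas: Fernley 3.5638, Ashgrove 2.2677, Claybrook 10.5443, Rivermont 2.9929, Oakdale 7.8815, Pinehurst 7.7498.
Lower quotas: Fernley 3, Ashgrove 2, Claybrook 10, Rivermont 2, Oakdale 7, Pinehurst 7 (sum 31, leaving 4 seats).
Remainders in descending order: Rivermont 0.9929, Oakdale 0.8815, Pinehurst 0.7498, Fernley 0.5638, Claybrook 0.5443, Ashgrove 0.2677.
Largest remainders: Rivermont, Oakdale, Pinehurst, Fernley receive the extra seats.

Fernley 4, Ashgrove 2, Claybrook 10, Rivermont 3, Oakdale 8, Pinehurst 8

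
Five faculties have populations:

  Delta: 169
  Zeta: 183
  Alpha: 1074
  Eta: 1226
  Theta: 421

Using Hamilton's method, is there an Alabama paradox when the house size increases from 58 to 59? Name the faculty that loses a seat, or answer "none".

At 58 seats: Delta 3, Zeta 4, Alpha 20, Eta 23, Theta 8.
At 59 seats: Delta 3, Zeta 3, Alpha 21, Eta 24, Theta 8.
Zeta drops from 4 to 3.

Zeta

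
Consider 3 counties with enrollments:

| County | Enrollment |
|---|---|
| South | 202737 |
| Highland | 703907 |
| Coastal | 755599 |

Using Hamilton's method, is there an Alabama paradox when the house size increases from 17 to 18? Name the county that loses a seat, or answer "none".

At 17 seats: South 2, Highland 7, Coastal 8.
At 18 seats: South 2, Highland 8, Coastal 8.
No county's allocation decreased.

none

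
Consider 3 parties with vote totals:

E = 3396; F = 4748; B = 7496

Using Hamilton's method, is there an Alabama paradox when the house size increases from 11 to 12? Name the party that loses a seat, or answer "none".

At 11 seats: E 3, F 3, B 5.
At 12 seats: E 2, F 4, B 6.
E drops from 3 to 2.

E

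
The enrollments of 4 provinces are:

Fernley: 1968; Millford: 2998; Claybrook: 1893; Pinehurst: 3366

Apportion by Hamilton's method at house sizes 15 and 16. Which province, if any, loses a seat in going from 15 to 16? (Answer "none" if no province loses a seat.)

none

At 15 seats: Fernley 3, Millford 4, Claybrook 3, Pinehurst 5.
At 16 seats: Fernley 3, Millford 5, Claybrook 3, Pinehurst 5.
No province's allocation decreased.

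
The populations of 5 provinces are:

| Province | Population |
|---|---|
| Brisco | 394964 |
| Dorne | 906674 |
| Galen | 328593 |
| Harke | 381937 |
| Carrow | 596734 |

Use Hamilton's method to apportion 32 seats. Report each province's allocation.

Brisco 5, Dorne 11, Galen 4, Harke 5, Carrow 7

Total 2608902; standard divisor 2608902/32 ≈ 81528.188.
Standard quotas: Brisco 4.8445, Dorne 11.1210, Galen 4.0304, Harke 4.6847, Carrow 7.3194.
Lower quotas: Brisco 4, Dorne 11, Galen 4, Harke 4, Carrow 7 (sum 30, leaving 2 seats).
Remainders in descending order: Brisco 0.8445, Harke 0.6847, Carrow 0.3194, Dorne 0.1210, Galen 0.0304.
The surplus seats go to Brisco, Harke.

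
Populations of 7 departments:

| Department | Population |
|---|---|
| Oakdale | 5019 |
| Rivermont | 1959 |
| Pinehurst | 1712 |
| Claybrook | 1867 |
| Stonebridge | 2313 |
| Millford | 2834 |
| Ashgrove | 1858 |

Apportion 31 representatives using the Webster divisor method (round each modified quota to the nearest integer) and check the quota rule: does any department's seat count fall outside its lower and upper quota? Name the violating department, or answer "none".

Standard quotas: Oakdale 8.859, Rivermont 3.458, Pinehurst 3.022, Claybrook 3.296, Stonebridge 4.083, Millford 5.003, Ashgrove 3.280.
Webster allocation: Oakdale 9, Rivermont 4, Pinehurst 3, Claybrook 3, Stonebridge 4, Millford 5, Ashgrove 3.
Every allocation lies between the lower and upper quota.

none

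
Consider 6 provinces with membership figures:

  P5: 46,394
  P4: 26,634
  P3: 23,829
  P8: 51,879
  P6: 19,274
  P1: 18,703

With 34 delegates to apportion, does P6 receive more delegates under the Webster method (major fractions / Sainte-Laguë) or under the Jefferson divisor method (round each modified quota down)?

Webster

Webster: P5 8, P4 5, P3 4, P8 10, P6 4, P1 3.
Jefferson: P5 9, P4 5, P3 4, P8 10, P6 3, P1 3.
P6 gets 4 under Webster and 3 under Jefferson.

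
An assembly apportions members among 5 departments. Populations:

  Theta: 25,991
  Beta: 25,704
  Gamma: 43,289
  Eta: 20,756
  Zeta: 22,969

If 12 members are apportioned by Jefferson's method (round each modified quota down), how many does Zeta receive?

Standard divisor 138709/12 ≈ 11559.083; standard quotas: Theta 2.249, Beta 2.224, Gamma 3.745, Eta 1.796, Zeta 1.987.
Rounding down gives 2, 2, 3, 1, 1 = 9 seats, so the divisor must be adjusted.
With modified divisor 9500: modified quotas Theta 2.736, Beta 2.706, Gamma 4.557, Eta 2.185, Zeta 2.418.
Rounding down: Theta 2, Beta 2, Gamma 4, Eta 2, Zeta 2 (total 12).
Zeta receives 2.

2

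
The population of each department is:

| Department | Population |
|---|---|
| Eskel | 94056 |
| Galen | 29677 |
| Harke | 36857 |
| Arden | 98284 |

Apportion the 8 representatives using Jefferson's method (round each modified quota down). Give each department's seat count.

Eskel=3, Galen=1, Harke=1, Arden=3

Standard divisor 258874/8 ≈ 32359.25; standard quotas: Eskel 2.907, Galen 0.917, Harke 1.139, Arden 3.037.
Rounding down gives 2, 0, 1, 3 = 6 seats, so the divisor must be adjusted.
With modified divisor 27100: modified quotas Eskel 3.471, Galen 1.095, Harke 1.360, Arden 3.627.
Rounding down: Eskel 3, Galen 1, Harke 1, Arden 3 (total 8).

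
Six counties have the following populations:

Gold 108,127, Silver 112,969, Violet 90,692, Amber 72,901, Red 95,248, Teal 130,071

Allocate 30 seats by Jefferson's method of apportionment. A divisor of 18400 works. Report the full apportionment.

With modified divisor 18400: modified quotas Gold 5.876, Silver 6.140, Violet 4.929, Amber 3.962, Red 5.177, Teal 7.069.
Rounding down: Gold 5, Silver 6, Violet 4, Amber 3, Red 5, Teal 7 (total 30).

Gold 5, Silver 6, Violet 4, Amber 3, Red 5, Teal 7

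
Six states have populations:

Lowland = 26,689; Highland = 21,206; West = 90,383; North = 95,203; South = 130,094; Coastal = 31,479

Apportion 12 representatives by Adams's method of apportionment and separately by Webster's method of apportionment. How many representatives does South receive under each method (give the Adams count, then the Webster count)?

Adams: Lowland 1, Highland 1, West 3, North 3, South 3, Coastal 1.
Webster: Lowland 1, Highland 1, West 2, North 3, South 4, Coastal 1.
South gets 3 under Adams and 4 under Webster.

3 and 4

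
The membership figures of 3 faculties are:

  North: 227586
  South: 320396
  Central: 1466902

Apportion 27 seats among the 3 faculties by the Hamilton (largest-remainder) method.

Standard divisor: 2014884 ÷ 27 ≈ 74625.333.
Standard quotas: North 3.0497, South 4.2934, Central 19.6569.
Lower quotas: North 3, South 4, Central 19 (sum 26, leaving 1 seat).
Remainders in descending order: Central 0.6569, South 0.2934, North 0.0497.
The surplus seat goes to Central.

North=3, South=4, Central=20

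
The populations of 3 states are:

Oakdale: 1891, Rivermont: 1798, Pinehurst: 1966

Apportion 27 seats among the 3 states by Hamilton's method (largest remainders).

Oakdale: 9; Rivermont: 9; Pinehurst: 9

Total 5655; standard divisor 5655/27 ≈ 209.444.
Standard quotas: Oakdale 9.029, Rivermont 8.585, Pinehurst 9.387.
Lower quotas: Oakdale 9, Rivermont 8, Pinehurst 9 (sum 26, leaving 1 seat).
Remainders in descending order: Rivermont 0.585, Pinehurst 0.387, Oakdale 0.029.
Largest remainder: Rivermont receives the extra seat.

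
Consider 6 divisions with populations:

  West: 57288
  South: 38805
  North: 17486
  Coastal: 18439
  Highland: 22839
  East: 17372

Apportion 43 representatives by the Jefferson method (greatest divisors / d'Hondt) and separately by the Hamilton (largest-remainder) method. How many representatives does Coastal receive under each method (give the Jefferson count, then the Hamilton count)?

Jefferson: West 15, South 10, North 4, Coastal 4, Highland 6, East 4.
Hamilton: West 14, South 10, North 4, Coastal 5, Highland 6, East 4.
Coastal gets 4 under Jefferson and 5 under Hamilton.

4 and 5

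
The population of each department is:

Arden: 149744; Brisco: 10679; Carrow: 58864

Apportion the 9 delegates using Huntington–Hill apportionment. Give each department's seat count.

With divisor 25685: modified quotas Arden 5.830, Brisco 0.416, Carrow 2.292.
Geometric-mean thresholds: Arden √(5·6)=5.477, Brisco (min 1), Carrow √(2·3)=2.449.
Each quota rounded against its threshold gives Arden 6, Brisco 1, Carrow 2 (total 9).

Arden 6; Brisco 1; Carrow 2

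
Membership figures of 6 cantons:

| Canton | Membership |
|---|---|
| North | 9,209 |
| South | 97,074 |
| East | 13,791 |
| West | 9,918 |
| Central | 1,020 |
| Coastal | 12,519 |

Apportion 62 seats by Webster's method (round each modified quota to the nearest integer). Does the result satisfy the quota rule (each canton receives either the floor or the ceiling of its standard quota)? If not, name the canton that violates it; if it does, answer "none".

Standard quotas: North 3.978, South 41.932, East 5.957, West 4.284, Central 0.441, Coastal 5.408.
Webster allocation: North 4, South 43, East 6, West 4, Central 0, Coastal 5.
South has quota 41.932 (lower 41, upper 42) but receives 43 — outside the quota interval.

South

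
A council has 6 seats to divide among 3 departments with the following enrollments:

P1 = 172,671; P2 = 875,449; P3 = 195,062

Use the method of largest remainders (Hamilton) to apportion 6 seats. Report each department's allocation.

Total 1243182; standard divisor 1243182/6 = 207197.
Standard quotas: P1 0.8334, P2 4.2252, P3 0.9414.
Lower quotas: P1 0, P2 4, P3 0 (sum 4, leaving 2 seats).
Remainders in descending order: P3 0.9414, P1 0.8334, P2 0.2252.
The surplus seats go to P3, P1.

P1 1; P2 4; P3 1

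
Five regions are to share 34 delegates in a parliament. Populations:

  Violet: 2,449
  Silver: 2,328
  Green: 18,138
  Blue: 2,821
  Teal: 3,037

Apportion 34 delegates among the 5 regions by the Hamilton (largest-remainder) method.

Violet 3; Silver 3; Green 21; Blue 3; Teal 4

Standard divisor: 28773 ÷ 34 ≈ 846.265.
Standard quotas: Violet 2.8939, Silver 2.7509, Green 21.4330, Blue 3.3335, Teal 3.5887.
Lower quotas: Violet 2, Silver 2, Green 21, Blue 3, Teal 3 (sum 31, leaving 3 seats).
Remainders in descending order: Violet 0.8939, Silver 0.7509, Teal 0.5887, Green 0.4330, Blue 0.3335.
Largest remainders: Violet, Silver, Teal receive the extra seats.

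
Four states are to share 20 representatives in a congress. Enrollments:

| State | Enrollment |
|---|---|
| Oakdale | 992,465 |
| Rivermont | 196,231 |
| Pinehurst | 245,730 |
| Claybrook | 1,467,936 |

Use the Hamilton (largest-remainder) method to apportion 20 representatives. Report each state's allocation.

Oakdale=7; Rivermont=1; Pinehurst=2; Claybrook=10

Total 2902362; standard divisor 2902362/20 ≈ 145118.1.
Standard quotas: Oakdale 6.8390, Rivermont 1.3522, Pinehurst 1.6933, Claybrook 10.1155.
Lower quotas: Oakdale 6, Rivermont 1, Pinehurst 1, Claybrook 10 (sum 18, leaving 2 seats).
Remainders in descending order: Oakdale 0.8390, Pinehurst 0.6933, Rivermont 0.3522, Claybrook 0.1155.
The surplus seats go to Oakdale, Pinehurst.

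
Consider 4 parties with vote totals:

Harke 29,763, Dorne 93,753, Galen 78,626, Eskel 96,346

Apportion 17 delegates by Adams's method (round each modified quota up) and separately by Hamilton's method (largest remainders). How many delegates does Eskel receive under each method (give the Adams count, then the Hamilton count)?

5 and 6

Adams: Harke 2, Dorne 5, Galen 5, Eskel 5.
Hamilton: Harke 2, Dorne 5, Galen 4, Eskel 6.
Eskel gets 5 under Adams and 6 under Hamilton.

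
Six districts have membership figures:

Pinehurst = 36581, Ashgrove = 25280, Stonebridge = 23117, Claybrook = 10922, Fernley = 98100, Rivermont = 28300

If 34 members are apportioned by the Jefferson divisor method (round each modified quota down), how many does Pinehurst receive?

6

Standard divisor 222300/34 ≈ 6538.235; standard quotas: Pinehurst 5.595, Ashgrove 3.866, Stonebridge 3.536, Claybrook 1.670, Fernley 15.004, Rivermont 4.328.
Rounding down gives 5, 3, 3, 1, 15, 4 = 31 seats, so the divisor must be adjusted.
With modified divisor 5900: modified quotas Pinehurst 6.200, Ashgrove 4.285, Stonebridge 3.918, Claybrook 1.851, Fernley 16.627, Rivermont 4.797.
Rounding down: Pinehurst 6, Ashgrove 4, Stonebridge 3, Claybrook 1, Fernley 16, Rivermont 4 (total 34).
Pinehurst receives 6.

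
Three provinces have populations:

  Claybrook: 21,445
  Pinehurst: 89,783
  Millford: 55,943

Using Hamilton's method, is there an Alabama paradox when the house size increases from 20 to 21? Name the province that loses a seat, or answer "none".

At 20 seats: Claybrook 2, Pinehurst 11, Millford 7.
At 21 seats: Claybrook 3, Pinehurst 11, Millford 7.
No province's allocation decreased.

none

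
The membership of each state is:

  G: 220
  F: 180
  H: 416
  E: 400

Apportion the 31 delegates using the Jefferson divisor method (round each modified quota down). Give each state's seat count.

G 6, F 4, H 11, E 10

Standard divisor 1216/31 ≈ 39.226; standard quotas: G 5.609, F 4.589, H 10.605, E 10.197.
Rounding down gives 5, 4, 10, 10 = 29 seats, so the divisor must be adjusted.
With modified divisor 36.5: modified quotas G 6.027, F 4.932, H 11.397, E 10.959.
Rounding down: G 6, F 4, H 11, E 10 (total 31).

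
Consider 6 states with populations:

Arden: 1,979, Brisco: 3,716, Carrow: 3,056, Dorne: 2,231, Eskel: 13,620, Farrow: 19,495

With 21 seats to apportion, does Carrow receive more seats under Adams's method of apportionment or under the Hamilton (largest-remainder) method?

Adams

Adams: Arden 1, Brisco 2, Carrow 2, Dorne 1, Eskel 6, Farrow 9.
Hamilton: Arden 1, Brisco 2, Carrow 1, Dorne 1, Eskel 7, Farrow 9.
Carrow gets 2 under Adams and 1 under Hamilton.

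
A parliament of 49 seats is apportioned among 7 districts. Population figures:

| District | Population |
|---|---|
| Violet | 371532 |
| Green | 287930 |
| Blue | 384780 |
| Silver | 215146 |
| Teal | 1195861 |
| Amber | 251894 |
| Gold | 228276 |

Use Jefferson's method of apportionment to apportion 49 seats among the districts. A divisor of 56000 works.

With modified divisor 56000: modified quotas Violet 6.635, Green 5.142, Blue 6.871, Silver 3.842, Teal 21.355, Amber 4.498, Gold 4.076.
Rounding down: Violet 6, Green 5, Blue 6, Silver 3, Teal 21, Amber 4, Gold 4 (total 49).

Violet 6, Green 5, Blue 6, Silver 3, Teal 21, Amber 4, Gold 4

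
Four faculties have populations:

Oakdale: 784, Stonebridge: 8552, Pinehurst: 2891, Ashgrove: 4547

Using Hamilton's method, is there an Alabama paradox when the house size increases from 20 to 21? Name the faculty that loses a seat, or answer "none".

At 20 seats: Oakdale 1, Stonebridge 10, Pinehurst 4, Ashgrove 5.
At 21 seats: Oakdale 1, Stonebridge 11, Pinehurst 3, Ashgrove 6.
Pinehurst drops from 4 to 3.

Pinehurst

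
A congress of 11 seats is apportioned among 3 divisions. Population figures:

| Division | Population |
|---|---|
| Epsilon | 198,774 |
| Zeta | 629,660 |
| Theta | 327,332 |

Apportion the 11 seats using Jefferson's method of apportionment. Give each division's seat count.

Epsilon=2, Zeta=6, Theta=3

Standard divisor 1155766/11 ≈ 105069.636; standard quotas: Epsilon 1.892, Zeta 5.993, Theta 3.115.
Rounding down gives 1, 5, 3 = 9 seats, so the divisor must be adjusted.
With modified divisor 94700: modified quotas Epsilon 2.099, Zeta 6.649, Theta 3.457.
Rounding down: Epsilon 2, Zeta 6, Theta 3 (total 11).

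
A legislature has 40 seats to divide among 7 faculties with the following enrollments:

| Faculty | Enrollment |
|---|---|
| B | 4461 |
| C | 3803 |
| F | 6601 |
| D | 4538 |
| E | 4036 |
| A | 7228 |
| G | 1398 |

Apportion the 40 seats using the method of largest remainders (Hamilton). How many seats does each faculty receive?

B 5, C 5, F 8, D 6, E 5, A 9, G 2

Standard divisor: 32065 ÷ 40 ≈ 801.625.
Standard quotas: B 5.5649, C 4.7441, F 8.2345, D 5.6610, E 5.0348, A 9.0167, G 1.7440.
Lower quotas: B 5, C 4, F 8, D 5, E 5, A 9, G 1 (sum 37, leaving 3 seats).
Remainders in descending order: C 0.7441, G 0.7440, D 0.6610, B 0.5649, F 0.2345, E 0.0348, A 0.0167.
The surplus seats go to C, G, D.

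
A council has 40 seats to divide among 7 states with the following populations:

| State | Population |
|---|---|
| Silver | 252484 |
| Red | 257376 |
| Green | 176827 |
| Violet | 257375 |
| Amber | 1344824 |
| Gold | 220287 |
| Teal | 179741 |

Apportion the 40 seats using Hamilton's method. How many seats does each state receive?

Silver: 4, Red: 4, Green: 2, Violet: 4, Amber: 20, Gold: 3, Teal: 3

The standard divisor is 2688914/40 ≈ 67222.85.
Standard quotas: Silver 3.7559, Red 3.8287, Green 2.6305, Violet 3.8287, Amber 20.0055, Gold 3.2770, Teal 2.6738.
Lower quotas: Silver 3, Red 3, Green 2, Violet 3, Amber 20, Gold 3, Teal 2 (sum 36, leaving 4 seats).
Remainders in descending order: Red 0.8287, Violet 0.8287, Silver 0.7559, Teal 0.6738, Green 0.6305, Gold 0.2770, Amber 0.0055.
The surplus seats go to Red, Violet, Silver, Teal.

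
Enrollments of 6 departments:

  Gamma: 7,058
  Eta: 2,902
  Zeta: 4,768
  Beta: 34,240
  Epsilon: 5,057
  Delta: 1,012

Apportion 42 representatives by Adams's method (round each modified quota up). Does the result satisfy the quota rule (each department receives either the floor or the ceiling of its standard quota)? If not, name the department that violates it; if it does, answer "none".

Beta

Standard quotas: Gamma 5.386, Eta 2.215, Zeta 3.639, Beta 26.129, Epsilon 3.859, Delta 0.772.
Adams allocation: Gamma 5, Eta 3, Zeta 4, Beta 25, Epsilon 4, Delta 1.
Beta has quota 26.129 (lower 26, upper 27) but receives 25 — outside the quota interval.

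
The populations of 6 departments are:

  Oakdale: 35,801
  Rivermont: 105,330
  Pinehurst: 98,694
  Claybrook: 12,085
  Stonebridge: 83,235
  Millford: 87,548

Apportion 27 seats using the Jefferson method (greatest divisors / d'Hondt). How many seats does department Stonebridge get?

Standard divisor 422693/27 ≈ 15655.296; standard quotas: Oakdale 2.287, Rivermont 6.728, Pinehurst 6.304, Claybrook 0.772, Stonebridge 5.317, Millford 5.592.
Rounding down gives 2, 6, 6, 0, 5, 5 = 24 seats, so the divisor must be adjusted.
With modified divisor 14000: modified quotas Oakdale 2.557, Rivermont 7.524, Pinehurst 7.050, Claybrook 0.863, Stonebridge 5.945, Millford 6.253.
Rounding down: Oakdale 2, Rivermont 7, Pinehurst 7, Claybrook 0, Stonebridge 5, Millford 6 (total 27).
Stonebridge receives 5.

5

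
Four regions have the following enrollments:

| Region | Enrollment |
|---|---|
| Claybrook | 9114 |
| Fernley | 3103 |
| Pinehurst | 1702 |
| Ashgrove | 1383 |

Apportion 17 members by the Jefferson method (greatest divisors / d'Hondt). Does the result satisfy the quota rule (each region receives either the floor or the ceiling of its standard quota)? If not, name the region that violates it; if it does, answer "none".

none

Standard quotas: Claybrook 10.125, Fernley 3.447, Pinehurst 1.891, Ashgrove 1.536.
Jefferson allocation: Claybrook 11, Fernley 3, Pinehurst 2, Ashgrove 1.
Every allocation lies between the lower and upper quota.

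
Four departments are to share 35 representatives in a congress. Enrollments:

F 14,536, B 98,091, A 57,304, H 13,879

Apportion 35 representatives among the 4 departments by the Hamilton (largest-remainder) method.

F: 3; B: 19; A: 11; H: 2

Standard divisor: 183810 ÷ 35 ≈ 5251.714.
Standard quotas: F 2.7679, B 18.6779, A 10.9115, H 2.6428.
Lower quotas: F 2, B 18, A 10, H 2 (sum 32, leaving 3 seats).
Remainders in descending order: A 0.9115, F 0.7679, B 0.6779, H 0.6428.
Largest remainders: A, F, B receive the extra seats.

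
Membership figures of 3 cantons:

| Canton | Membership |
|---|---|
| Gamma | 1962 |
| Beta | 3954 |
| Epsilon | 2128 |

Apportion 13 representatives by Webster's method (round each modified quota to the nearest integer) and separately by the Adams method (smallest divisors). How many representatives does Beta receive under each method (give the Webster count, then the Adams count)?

Webster: Gamma 3, Beta 7, Epsilon 3.
Adams: Gamma 3, Beta 6, Epsilon 4.
Beta gets 7 under Webster and 6 under Adams.

7 and 6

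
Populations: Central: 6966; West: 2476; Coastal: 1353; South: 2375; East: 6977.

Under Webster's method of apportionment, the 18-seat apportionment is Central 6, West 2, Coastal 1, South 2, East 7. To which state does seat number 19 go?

Priority for the next seat is population ÷ (current seats + 0.5).
Priorities: Central 1071.692, West 990.400, Coastal 902.000, South 950.000, East 930.267.
Highest priority: Central.

Central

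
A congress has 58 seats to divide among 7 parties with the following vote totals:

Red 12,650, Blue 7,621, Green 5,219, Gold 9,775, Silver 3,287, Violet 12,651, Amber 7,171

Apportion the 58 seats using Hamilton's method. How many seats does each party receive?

Total 58374; standard divisor 58374/58 ≈ 1006.448.
Standard quotas: Red 12.5690, Blue 7.5722, Green 5.1856, Gold 9.7124, Silver 3.2659, Violet 12.5699, Amber 7.1251.
Lower quotas: Red 12, Blue 7, Green 5, Gold 9, Silver 3, Violet 12, Amber 7 (sum 55, leaving 3 seats).
Remainders in descending order: Gold 0.7124, Blue 0.5722, Violet 0.5699, Red 0.5690, Silver 0.2659, Green 0.1856, Amber 0.1251.
The surplus seats go to Gold, Blue, Violet.

Red 12, Blue 8, Green 5, Gold 10, Silver 3, Violet 13, Amber 7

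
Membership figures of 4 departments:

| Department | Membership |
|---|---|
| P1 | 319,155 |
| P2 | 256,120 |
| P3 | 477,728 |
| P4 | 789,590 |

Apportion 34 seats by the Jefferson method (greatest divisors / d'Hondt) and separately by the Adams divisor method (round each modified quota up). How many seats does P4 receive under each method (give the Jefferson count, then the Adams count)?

Jefferson: P1 6, P2 4, P3 9, P4 15.
Adams: P1 6, P2 5, P3 9, P4 14.
P4 gets 15 under Jefferson and 14 under Adams.

15 and 14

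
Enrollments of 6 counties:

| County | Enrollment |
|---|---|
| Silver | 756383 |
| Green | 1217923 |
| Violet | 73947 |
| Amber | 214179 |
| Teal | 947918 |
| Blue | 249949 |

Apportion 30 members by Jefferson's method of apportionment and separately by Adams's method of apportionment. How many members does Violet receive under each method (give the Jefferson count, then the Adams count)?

Jefferson: Silver 7, Green 11, Violet 0, Amber 2, Teal 8, Blue 2.
Adams: Silver 7, Green 10, Violet 1, Amber 2, Teal 8, Blue 2.
Violet gets 0 under Jefferson and 1 under Adams.

0 and 1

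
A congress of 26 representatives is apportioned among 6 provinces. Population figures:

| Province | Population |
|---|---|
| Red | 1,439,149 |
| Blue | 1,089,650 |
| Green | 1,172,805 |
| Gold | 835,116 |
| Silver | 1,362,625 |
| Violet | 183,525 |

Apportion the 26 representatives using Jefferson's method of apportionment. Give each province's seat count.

Red 6, Blue 5, Green 5, Gold 4, Silver 6, Violet 0

Standard divisor 6082870/26 ≈ 233956.538; standard quotas: Red 6.151, Blue 4.657, Green 5.013, Gold 3.570, Silver 5.824, Violet 0.784.
Rounding down gives 6, 4, 5, 3, 5, 0 = 23 seats, so the divisor must be adjusted.
With modified divisor 207200: modified quotas Red 6.946, Blue 5.259, Green 5.660, Gold 4.030, Silver 6.576, Violet 0.886.
Rounding down: Red 6, Blue 5, Green 5, Gold 4, Silver 6, Violet 0 (total 26).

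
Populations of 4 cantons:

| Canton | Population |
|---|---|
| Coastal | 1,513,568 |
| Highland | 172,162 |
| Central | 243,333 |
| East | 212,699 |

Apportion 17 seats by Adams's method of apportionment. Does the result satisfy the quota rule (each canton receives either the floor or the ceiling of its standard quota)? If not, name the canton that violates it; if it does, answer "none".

Coastal

Standard quotas: Coastal 12.014, Highland 1.367, Central 1.931, East 1.688.
Adams allocation: Coastal 11, Highland 2, Central 2, East 2.
Coastal has quota 12.014 (lower 12, upper 13) but receives 11 — outside the quota interval.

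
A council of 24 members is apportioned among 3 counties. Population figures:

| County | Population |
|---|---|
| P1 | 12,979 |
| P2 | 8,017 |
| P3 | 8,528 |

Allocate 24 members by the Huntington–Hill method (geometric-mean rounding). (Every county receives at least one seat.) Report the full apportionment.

P1=11, P2=6, P3=7

With divisor 1237.3: modified quotas P1 10.490, P2 6.479, P3 6.892.
Geometric-mean thresholds: P1 √(10·11)=10.488, P2 √(6·7)=6.481, P3 √(6·7)=6.481.
Each quota rounded against its threshold gives P1 11, P2 6, P3 7 (total 24).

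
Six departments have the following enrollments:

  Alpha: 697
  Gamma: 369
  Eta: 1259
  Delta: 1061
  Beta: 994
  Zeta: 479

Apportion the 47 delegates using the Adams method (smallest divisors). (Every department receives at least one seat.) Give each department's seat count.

Alpha 7, Gamma 4, Eta 12, Delta 10, Beta 9, Zeta 5

Standard divisor 4859/47 ≈ 103.383; standard quotas: Alpha 6.742, Gamma 3.569, Eta 12.178, Delta 10.263, Beta 9.615, Zeta 4.633.
Rounding up gives 7, 4, 13, 11, 10, 5 = 50 seats, so the divisor must be adjusted.
With modified divisor 112: modified quotas Alpha 6.223, Gamma 3.295, Eta 11.241, Delta 9.473, Beta 8.875, Zeta 4.277.
Rounding up: Alpha 7, Gamma 4, Eta 12, Delta 10, Beta 9, Zeta 5 (total 47).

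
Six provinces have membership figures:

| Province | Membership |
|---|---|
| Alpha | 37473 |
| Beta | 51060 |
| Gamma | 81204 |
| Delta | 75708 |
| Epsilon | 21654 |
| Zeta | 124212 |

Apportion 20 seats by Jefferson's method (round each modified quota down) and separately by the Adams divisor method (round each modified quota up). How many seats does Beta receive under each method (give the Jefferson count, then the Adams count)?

Jefferson: Alpha 2, Beta 2, Gamma 4, Delta 4, Epsilon 1, Zeta 7.
Adams: Alpha 2, Beta 3, Gamma 4, Delta 4, Epsilon 1, Zeta 6.
Beta gets 2 under Jefferson and 3 under Adams.

2 and 3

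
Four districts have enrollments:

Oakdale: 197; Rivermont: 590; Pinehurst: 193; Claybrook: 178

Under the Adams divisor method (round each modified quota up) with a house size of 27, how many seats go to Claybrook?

Standard divisor 1158/27 ≈ 42.889; standard quotas: Oakdale 4.593, Rivermont 13.756, Pinehurst 4.500, Claybrook 4.150.
Rounding up gives 5, 14, 5, 5 = 29 seats, so the divisor must be adjusted.
With modified divisor 47: modified quotas Oakdale 4.191, Rivermont 12.553, Pinehurst 4.106, Claybrook 3.787.
Rounding up: Oakdale 5, Rivermont 13, Pinehurst 5, Claybrook 4 (total 27).
Claybrook receives 4.

4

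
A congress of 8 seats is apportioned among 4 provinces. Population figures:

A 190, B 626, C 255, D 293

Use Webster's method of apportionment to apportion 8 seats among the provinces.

A 1; B 4; C 1; D 2

Standard divisor 1364/8 ≈ 170.5; standard quotas: A 1.114, B 3.672, C 1.496, D 1.718.
Rounding to the nearest integer gives A 1, B 4, C 1, D 2 — total 8, matching the house size, so no adjustment is needed.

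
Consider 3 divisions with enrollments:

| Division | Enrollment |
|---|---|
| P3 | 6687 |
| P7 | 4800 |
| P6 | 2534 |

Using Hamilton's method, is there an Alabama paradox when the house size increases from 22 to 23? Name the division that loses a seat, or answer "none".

none

At 22 seats: P3 10, P7 8, P6 4.
At 23 seats: P3 11, P7 8, P6 4.
No division's allocation decreased.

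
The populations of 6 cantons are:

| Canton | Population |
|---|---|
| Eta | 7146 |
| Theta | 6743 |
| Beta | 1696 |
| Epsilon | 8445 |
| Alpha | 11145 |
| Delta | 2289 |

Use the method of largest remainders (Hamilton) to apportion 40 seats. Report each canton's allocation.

Eta 8, Theta 7, Beta 2, Epsilon 9, Alpha 12, Delta 2

Total 37464; standard divisor 37464/40 ≈ 936.6.
Standard quotas: Eta 7.6297, Theta 7.1994, Beta 1.8108, Epsilon 9.0167, Alpha 11.8994, Delta 2.4439.
Lower quotas: Eta 7, Theta 7, Beta 1, Epsilon 9, Alpha 11, Delta 2 (sum 37, leaving 3 seats).
Remainders in descending order: Alpha 0.8994, Beta 0.8108, Eta 0.6297, Delta 0.4439, Theta 0.1994, Epsilon 0.0167.
Largest remainders: Alpha, Beta, Eta receive the extra seats.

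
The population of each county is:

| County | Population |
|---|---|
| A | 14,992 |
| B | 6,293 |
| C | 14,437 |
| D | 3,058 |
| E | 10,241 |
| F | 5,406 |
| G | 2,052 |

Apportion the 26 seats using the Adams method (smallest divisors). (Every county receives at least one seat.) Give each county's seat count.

Standard divisor 56479/26 ≈ 2172.269; standard quotas: A 6.902, B 2.897, C 6.646, D 1.408, E 4.714, F 2.489, G 0.945.
Rounding up gives 7, 3, 7, 2, 5, 3, 1 = 28 seats, so the divisor must be adjusted.
With modified divisor 2530: modified quotas A 5.926, B 2.487, C 5.706, D 1.209, E 4.048, F 2.137, G 0.811.
Rounding up: A 6, B 3, C 6, D 2, E 5, F 3, G 1 (total 26).

A 6, B 3, C 6, D 2, E 5, F 3, G 1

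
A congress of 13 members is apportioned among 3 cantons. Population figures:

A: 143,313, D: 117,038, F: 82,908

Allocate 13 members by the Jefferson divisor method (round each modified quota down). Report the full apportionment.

A: 6, D: 4, F: 3

Standard divisor 343259/13 ≈ 26404.538; standard quotas: A 5.428, D 4.432, F 3.140.
Rounding down gives 5, 4, 3 = 12 seats, so the divisor must be adjusted.
With modified divisor 23600: modified quotas A 6.073, D 4.959, F 3.513.
Rounding down: A 6, D 4, F 3 (total 13).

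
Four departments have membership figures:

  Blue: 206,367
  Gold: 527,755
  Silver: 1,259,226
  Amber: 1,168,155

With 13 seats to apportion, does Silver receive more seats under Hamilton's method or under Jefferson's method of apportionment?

Hamilton: Blue 1, Gold 2, Silver 5, Amber 5.
Jefferson: Blue 0, Gold 2, Silver 6, Amber 5.
Silver gets 5 under Hamilton and 6 under Jefferson.

Jefferson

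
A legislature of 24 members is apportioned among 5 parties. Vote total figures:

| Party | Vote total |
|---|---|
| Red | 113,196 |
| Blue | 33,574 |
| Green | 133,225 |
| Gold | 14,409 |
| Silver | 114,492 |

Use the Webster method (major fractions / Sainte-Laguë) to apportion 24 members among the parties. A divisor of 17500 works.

Red 6, Blue 2, Green 8, Gold 1, Silver 7

With modified divisor 17500: modified quotas Red 6.468, Blue 1.919, Green 7.613, Gold 0.823, Silver 6.542.
Rounding to the nearest integer: Red 6, Blue 2, Green 8, Gold 1, Silver 7 (total 24).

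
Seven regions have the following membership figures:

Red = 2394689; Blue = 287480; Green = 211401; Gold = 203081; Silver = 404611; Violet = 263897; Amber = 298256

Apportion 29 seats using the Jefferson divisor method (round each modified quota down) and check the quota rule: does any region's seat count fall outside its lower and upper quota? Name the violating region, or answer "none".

Standard quotas: Red 17.091, Blue 2.052, Green 1.509, Gold 1.449, Silver 2.888, Violet 1.883, Amber 2.129.
Jefferson allocation: Red 18, Blue 2, Green 1, Gold 1, Silver 3, Violet 2, Amber 2.
Every allocation lies between the lower and upper quota.

none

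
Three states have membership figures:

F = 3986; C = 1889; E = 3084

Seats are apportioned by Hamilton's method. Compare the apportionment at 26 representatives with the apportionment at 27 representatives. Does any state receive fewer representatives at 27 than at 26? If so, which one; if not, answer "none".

At 26 seats: F 12, C 5, E 9.
At 27 seats: F 12, C 6, E 9.
No state's allocation decreased.

none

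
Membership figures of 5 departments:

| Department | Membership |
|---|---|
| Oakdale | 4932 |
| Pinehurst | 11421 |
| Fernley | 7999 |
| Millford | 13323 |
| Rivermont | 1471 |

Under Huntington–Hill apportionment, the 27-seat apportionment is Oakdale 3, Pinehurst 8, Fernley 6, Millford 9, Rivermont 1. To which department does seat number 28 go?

Oakdale

Priority for the next seat is population ÷ (√(s·(s+1))).
Priorities: Oakdale 1423.746, Pinehurst 1345.978, Fernley 1234.272, Millford 1404.368, Rivermont 1040.154.
Highest priority: Oakdale.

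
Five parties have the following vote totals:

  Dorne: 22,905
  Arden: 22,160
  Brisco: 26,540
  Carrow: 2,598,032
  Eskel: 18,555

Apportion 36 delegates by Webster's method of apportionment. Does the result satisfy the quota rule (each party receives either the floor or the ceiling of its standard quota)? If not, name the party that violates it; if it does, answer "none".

Carrow

Standard quotas: Dorne 0.307, Arden 0.297, Brisco 0.355, Carrow 34.793, Eskel 0.248.
Webster allocation: Dorne 0, Arden 0, Brisco 0, Carrow 36, Eskel 0.
Carrow has quota 34.793 (lower 34, upper 35) but receives 36 — outside the quota interval.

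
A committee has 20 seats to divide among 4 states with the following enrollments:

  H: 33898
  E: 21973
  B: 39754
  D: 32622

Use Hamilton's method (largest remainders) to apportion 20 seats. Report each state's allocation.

The standard divisor is 128247/20 ≈ 6412.35.
Standard quotas: H 5.2864, E 3.4267, B 6.1996, D 5.0874.
Lower quotas: H 5, E 3, B 6, D 5 (sum 19, leaving 1 seat).
Remainders in descending order: E 0.4267, H 0.2864, B 0.1996, D 0.0874.
The surplus seat goes to E.

H 5, E 4, B 6, D 5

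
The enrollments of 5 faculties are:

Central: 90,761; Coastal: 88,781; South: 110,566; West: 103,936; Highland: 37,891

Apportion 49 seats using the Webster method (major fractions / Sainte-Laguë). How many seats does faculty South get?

13

Standard divisor 431935/49 ≈ 8815; standard quotas: Central 10.296, Coastal 10.072, South 12.543, West 11.791, Highland 4.298.
Rounding to the nearest integer gives Central 10, Coastal 10, South 13, West 12, Highland 4 — total 49, matching the house size, so no adjustment is needed.
South receives 13.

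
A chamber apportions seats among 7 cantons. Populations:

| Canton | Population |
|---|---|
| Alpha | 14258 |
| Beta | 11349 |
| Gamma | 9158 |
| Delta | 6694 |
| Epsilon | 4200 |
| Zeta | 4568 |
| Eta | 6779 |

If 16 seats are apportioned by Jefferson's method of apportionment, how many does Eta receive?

Standard divisor 57006/16 ≈ 3562.875; standard quotas: Alpha 4.002, Beta 3.185, Gamma 2.570, Delta 1.879, Epsilon 1.179, Zeta 1.282, Eta 1.903.
Rounding down gives 4, 3, 2, 1, 1, 1, 1 = 13 seats, so the divisor must be adjusted.
With modified divisor 3000: modified quotas Alpha 4.753, Beta 3.783, Gamma 3.053, Delta 2.231, Epsilon 1.400, Zeta 1.523, Eta 2.260.
Rounding down: Alpha 4, Beta 3, Gamma 3, Delta 2, Epsilon 1, Zeta 1, Eta 2 (total 16).
Eta receives 2.

2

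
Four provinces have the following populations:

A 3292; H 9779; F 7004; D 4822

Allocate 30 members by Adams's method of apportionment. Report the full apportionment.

Standard divisor 24897/30 ≈ 829.9; standard quotas: A 3.967, H 11.783, F 8.440, D 5.810.
Rounding up gives 4, 12, 9, 6 = 31 seats, so the divisor must be adjusted.
With modified divisor 880: modified quotas A 3.741, H 11.113, F 7.959, D 5.480.
Rounding up: A 4, H 12, F 8, D 6 (total 30).

A=4; H=12; F=8; D=6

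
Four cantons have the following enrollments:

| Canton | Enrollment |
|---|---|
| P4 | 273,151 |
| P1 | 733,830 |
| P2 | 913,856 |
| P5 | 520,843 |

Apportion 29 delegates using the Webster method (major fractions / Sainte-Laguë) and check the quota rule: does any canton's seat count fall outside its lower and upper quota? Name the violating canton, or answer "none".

Standard quotas: P4 3.244, P1 8.716, P2 10.854, P5 6.186.
Webster allocation: P4 3, P1 9, P2 11, P5 6.
Every allocation lies between the lower and upper quota.

none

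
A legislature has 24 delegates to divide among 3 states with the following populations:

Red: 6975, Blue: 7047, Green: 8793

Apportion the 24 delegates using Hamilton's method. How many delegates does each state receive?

Red 7; Blue 8; Green 9

Standard divisor: 22815 ÷ 24 ≈ 950.625.
Standard quotas: Red 7.3373, Blue 7.4130, Green 9.2497.
Lower quotas: Red 7, Blue 7, Green 9 (sum 23, leaving 1 seat).
Remainders in descending order: Blue 0.4130, Red 0.3373, Green 0.2497.
The surplus seat goes to Blue.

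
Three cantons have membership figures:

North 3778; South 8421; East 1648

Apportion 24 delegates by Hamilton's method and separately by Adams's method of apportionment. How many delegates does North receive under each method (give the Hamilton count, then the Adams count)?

6 and 7

Hamilton: North 6, South 15, East 3.
Adams: North 7, South 14, East 3.
North gets 6 under Hamilton and 7 under Adams.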